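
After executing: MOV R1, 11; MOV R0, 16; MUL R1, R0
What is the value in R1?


Register state trace:
  MOV R1, 11  → R1 = 11
  MOV R0, 16  → R0 = 16
  MUL R1, R0  → R1 = 11 * 16 = 176
Final: R1 = 176

176


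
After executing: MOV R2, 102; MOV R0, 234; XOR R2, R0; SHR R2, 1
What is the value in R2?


Register state trace:
  MOV R2, 102  → R2 = 102 (0b01100110)
  MOV R0, 234  → R0 = 234 (0b11101010)
  XOR R2, R0  → R2 = 102 XOR 234 = 140 (0b10001100)
  SHR R2, 1  → R2 = 140 >> 1 = 70
Final: R2 = 70

70


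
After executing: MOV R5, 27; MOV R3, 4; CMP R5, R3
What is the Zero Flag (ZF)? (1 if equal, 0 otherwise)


Register state trace:
  MOV R5, 27  → R5 = 27
  MOV R3, 4  → R3 = 4
  CMP R5, R3  → computes 27 - 4 = 23
  Result is nonzero, so values are not equal
ZF = 0

0


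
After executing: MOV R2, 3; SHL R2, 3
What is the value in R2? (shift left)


Register state trace:
  MOV R2, 3  → R2 = 3
  SHL R2, 3  → R2 = 3 << 3 = 3 * 2^3 = 24
Final: R2 = 24

24


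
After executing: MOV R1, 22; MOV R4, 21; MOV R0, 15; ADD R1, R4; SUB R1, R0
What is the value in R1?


Register state trace:
  MOV R1, 22  → R1 = 22
  MOV R4, 21  → R4 = 21
  MOV R0, 15  → R0 = 15
  ADD R1, R4  → R1 = 22 + 21 = 43
  SUB R1, R0  → R1 = 43 - 15 = 28
Final: R1 = 28

28


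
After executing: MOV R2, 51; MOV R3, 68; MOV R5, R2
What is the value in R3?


Register state trace:
  MOV R2, 51  → R2 = 51
  MOV R3, 68  → R3 = 68
  MOV R5, R2  → R5 = 51
Final: R3 = 68

68


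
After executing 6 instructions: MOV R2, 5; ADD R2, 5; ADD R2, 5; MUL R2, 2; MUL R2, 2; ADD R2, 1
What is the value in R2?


Register state trace:
  MOV R2, 5  → R2 = 5
  ADD R2, 5  → R2 = 5 + 5 = 10
  ADD R2, 5  → R2 = 10 + 5 = 15
  MUL R2, 2  → R2 = 15 * 2 = 30
  MUL R2, 2  → R2 = 30 * 2 = 60
  ADD R2, 1  → R2 = 60 + 1 = 61
Final: R2 = 61

61


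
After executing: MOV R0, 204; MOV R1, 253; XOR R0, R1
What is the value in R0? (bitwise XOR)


Register state trace:
  MOV R0, 204  → R0 = 204 (0b11001100)
  MOV R1, 253  → R1 = 253 (0b11111101)
  XOR R0, R1  → R0 = 204 XOR 253 = 49 (0b00110001)
Final: R0 = 49

49


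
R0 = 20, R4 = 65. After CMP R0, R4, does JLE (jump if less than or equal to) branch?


Trace:
  R0 = 20, R4 = 65
  CMP R0, R4  → compares 20 vs 65
  JLE checks: is 20 less than or equal to 65?
  20 < 65, so condition is true
Branch taken: Yes

Yes


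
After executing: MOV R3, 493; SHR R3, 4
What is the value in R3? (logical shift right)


Register state trace:
  MOV R3, 493  → R3 = 493
  SHR R3, 4  → R3 = 493 >> 4 = 493 // 2^4 = 30
Final: R3 = 30

30


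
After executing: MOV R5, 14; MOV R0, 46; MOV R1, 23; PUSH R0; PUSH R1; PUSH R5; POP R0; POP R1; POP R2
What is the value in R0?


Stack trace (top is rightmost):
  MOV R5, 14  → R5 = 14
  MOV R0, 46  → R0 = 46
  MOV R1, 23  → R1 = 23
  PUSH R0  → stack: [46]
  PUSH R1  → stack: [46, 23]
  PUSH R5  → stack: [46, 23, 14]
  POP R0  → R0 = 14, stack: [46, 23]
  POP R1  → R1 = 23, stack: [46]
  POP R2  → R2 = 46, stack: []
Final: R0 = 14

14


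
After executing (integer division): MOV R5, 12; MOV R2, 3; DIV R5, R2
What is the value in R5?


Register state trace:
  MOV R5, 12  → R5 = 12
  MOV R2, 3  → R2 = 3
  DIV R5, R2  → R5 = 12 // 3 = 4
Final: R5 = 4

4


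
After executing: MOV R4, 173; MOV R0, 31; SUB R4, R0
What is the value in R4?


Register state trace:
  MOV R4, 173  → R4 = 173
  MOV R0, 31  → R0 = 31
  SUB R4, R0  → R4 = 173 - 31 = 142
Final: R4 = 142

142


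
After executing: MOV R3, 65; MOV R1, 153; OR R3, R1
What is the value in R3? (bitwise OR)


Register state trace:
  MOV R3, 65  → R3 = 65 (0b01000001)
  MOV R1, 153  → R1 = 153 (0b10011001)
  OR R3, R1   → R3 = 65 OR 153 = 217 (0b11011001)
Final: R3 = 217

217


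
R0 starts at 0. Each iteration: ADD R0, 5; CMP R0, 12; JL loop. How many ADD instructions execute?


Loop trace (R0 starts at 0, target 12, step 5):
  ADD #1: R0 = 0 + 5 = 5  → 5 < 12, loop
  ADD #2: R0 = 5 + 5 = 10  → 10 < 12, loop
  ADD #3: R0 = 10 + 5 = 15  → 15 >= 12, exit
Total ADD instructions: 3

3


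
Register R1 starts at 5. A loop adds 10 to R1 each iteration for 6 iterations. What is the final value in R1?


Starting value: R1 = 5
  Iter 1: R1 = 5 + 10 = 15
  Iter 2: R1 = 15 + 10 = 25
  Iter 3: R1 = 25 + 10 = 35
  Iter 4: R1 = 35 + 10 = 45
  Iter 5: R1 = 45 + 10 = 55
  Iter 6: R1 = 55 + 10 = 65
Final: R1 = 65

65


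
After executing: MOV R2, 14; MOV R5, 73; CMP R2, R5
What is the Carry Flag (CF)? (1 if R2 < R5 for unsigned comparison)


Register state trace:
  MOV R2, 14  → R2 = 14
  MOV R5, 73  → R5 = 73
  CMP R2, R5  → unsigned 14 - 73: borrow occurs
  14 < 73, so CF = 1
CF = 1

1


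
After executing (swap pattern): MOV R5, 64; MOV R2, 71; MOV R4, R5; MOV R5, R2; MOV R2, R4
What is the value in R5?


Register state trace (swap pattern):
  MOV R5, 64  → R5 = 64
  MOV R2, 71  → R2 = 71
  MOV R4, R5  → R4 = 64  (save R5)
  MOV R5, R2  → R5 = 71  (R5 gets R2's value)
  MOV R2, R4  → R2 = 64  (R2 gets saved value)
Final: R5 = 71

71


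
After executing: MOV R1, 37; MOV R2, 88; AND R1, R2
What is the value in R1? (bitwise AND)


Register state trace:
  MOV R1, 37  → R1 = 37 (0b00100101)
  MOV R2, 88  → R2 = 88 (0b01011000)
  AND R1, R2  → R1 = 37 AND 88 = 0 (0b00000000)
Final: R1 = 0

0


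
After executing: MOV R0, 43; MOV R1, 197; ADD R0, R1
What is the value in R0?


Register state trace:
  MOV R0, 43  → R0 = 43
  MOV R1, 197  → R1 = 197
  ADD R0, R1  → R0 = 43 + 197 = 240
Final: R0 = 240

240


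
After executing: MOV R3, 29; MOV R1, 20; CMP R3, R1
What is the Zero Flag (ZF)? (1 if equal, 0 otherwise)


Register state trace:
  MOV R3, 29  → R3 = 29
  MOV R1, 20  → R1 = 20
  CMP R3, R1  → computes 29 - 20 = 9
  Result is nonzero, so values are not equal
ZF = 0

0


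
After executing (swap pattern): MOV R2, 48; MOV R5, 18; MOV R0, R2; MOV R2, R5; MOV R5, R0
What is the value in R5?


Register state trace (swap pattern):
  MOV R2, 48  → R2 = 48
  MOV R5, 18  → R5 = 18
  MOV R0, R2  → R0 = 48  (save R2)
  MOV R2, R5  → R2 = 18  (R2 gets R5's value)
  MOV R5, R0  → R5 = 48  (R5 gets saved value)
Final: R5 = 48

48


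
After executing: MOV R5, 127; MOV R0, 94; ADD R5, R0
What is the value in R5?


Register state trace:
  MOV R5, 127  → R5 = 127
  MOV R0, 94  → R0 = 94
  ADD R5, R0  → R5 = 127 + 94 = 221
Final: R5 = 221

221


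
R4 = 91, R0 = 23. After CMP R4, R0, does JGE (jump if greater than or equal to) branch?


Trace:
  R4 = 91, R0 = 23
  CMP R4, R0  → compares 91 vs 23
  JGE checks: is 91 greater than or equal to 23?
  91 > 23, so condition is true
Branch taken: Yes

Yes


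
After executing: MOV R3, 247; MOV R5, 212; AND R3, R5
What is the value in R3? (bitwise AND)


Register state trace:
  MOV R3, 247  → R3 = 247 (0b11110111)
  MOV R5, 212  → R5 = 212 (0b11010100)
  AND R3, R5  → R3 = 247 AND 212 = 212 (0b11010100)
Final: R3 = 212

212


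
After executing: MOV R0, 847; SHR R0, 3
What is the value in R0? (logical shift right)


Register state trace:
  MOV R0, 847  → R0 = 847
  SHR R0, 3  → R0 = 847 >> 3 = 847 // 2^3 = 105
Final: R0 = 105

105


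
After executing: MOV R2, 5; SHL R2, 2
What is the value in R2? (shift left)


Register state trace:
  MOV R2, 5  → R2 = 5
  SHL R2, 2  → R2 = 5 << 2 = 5 * 2^2 = 20
Final: R2 = 20

20


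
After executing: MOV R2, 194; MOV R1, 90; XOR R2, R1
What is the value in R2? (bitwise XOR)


Register state trace:
  MOV R2, 194  → R2 = 194 (0b11000010)
  MOV R1, 90  → R1 = 90 (0b01011010)
  XOR R2, R1  → R2 = 194 XOR 90 = 152 (0b10011000)
Final: R2 = 152

152


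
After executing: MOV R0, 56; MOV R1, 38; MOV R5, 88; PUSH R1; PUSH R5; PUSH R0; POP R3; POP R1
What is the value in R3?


Stack trace (top is rightmost):
  MOV R0, 56  → R0 = 56
  MOV R1, 38  → R1 = 38
  MOV R5, 88  → R5 = 88
  PUSH R1  → stack: [38]
  PUSH R5  → stack: [38, 88]
  PUSH R0  → stack: [38, 88, 56]
  POP R3  → R3 = 56, stack: [38, 88]
  POP R1  → R1 = 88, stack: [38]
Final: R3 = 56

56


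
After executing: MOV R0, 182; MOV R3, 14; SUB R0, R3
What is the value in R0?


Register state trace:
  MOV R0, 182  → R0 = 182
  MOV R3, 14  → R3 = 14
  SUB R0, R3  → R0 = 182 - 14 = 168
Final: R0 = 168

168


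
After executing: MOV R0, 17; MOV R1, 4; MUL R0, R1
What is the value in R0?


Register state trace:
  MOV R0, 17  → R0 = 17
  MOV R1, 4  → R1 = 4
  MUL R0, R1  → R0 = 17 * 4 = 68
Final: R0 = 68

68


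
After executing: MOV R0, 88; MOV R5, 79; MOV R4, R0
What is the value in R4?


Register state trace:
  MOV R0, 88  → R0 = 88
  MOV R5, 79  → R5 = 79
  MOV R4, R0  → R4 = 88
Final: R4 = 88

88


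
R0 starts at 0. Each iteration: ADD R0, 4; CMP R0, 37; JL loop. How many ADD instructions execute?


Loop trace (R0 starts at 0, target 37, step 4):
  ADD #1: R0 = 0 + 4 = 4  → 4 < 37, loop
  ADD #2: R0 = 4 + 4 = 8  → 8 < 37, loop
  ADD #3: R0 = 8 + 4 = 12  → 12 < 37, loop
  ADD #4: R0 = 12 + 4 = 16  → 16 < 37, loop
  ADD #5: R0 = 16 + 4 = 20  → 20 < 37, loop
  ADD #6: R0 = 20 + 4 = 24  → 24 < 37, loop
  ADD #7: R0 = 24 + 4 = 28  → 28 < 37, loop
  ADD #8: R0 = 28 + 4 = 32  → 32 < 37, loop
  ADD #9: R0 = 32 + 4 = 36  → 36 < 37, loop
  ADD #10: R0 = 36 + 4 = 40  → 40 >= 37, exit
Total ADD instructions: 10

10


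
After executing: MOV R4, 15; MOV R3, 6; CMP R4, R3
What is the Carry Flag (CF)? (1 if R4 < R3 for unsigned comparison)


Register state trace:
  MOV R4, 15  → R4 = 15
  MOV R3, 6  → R3 = 6
  CMP R4, R3  → unsigned 15 - 6: no borrow
  15 >= 6, so CF = 0
CF = 0

0


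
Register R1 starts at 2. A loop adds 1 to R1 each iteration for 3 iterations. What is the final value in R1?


Starting value: R1 = 2
  Iter 1: R1 = 2 + 1 = 3
  Iter 2: R1 = 3 + 1 = 4
  Iter 3: R1 = 4 + 1 = 5
Final: R1 = 5

5


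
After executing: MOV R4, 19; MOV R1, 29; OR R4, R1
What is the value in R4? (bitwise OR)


Register state trace:
  MOV R4, 19  → R4 = 19 (0b00010011)
  MOV R1, 29  → R1 = 29 (0b00011101)
  OR R4, R1   → R4 = 19 OR 29 = 31 (0b00011111)
Final: R4 = 31

31


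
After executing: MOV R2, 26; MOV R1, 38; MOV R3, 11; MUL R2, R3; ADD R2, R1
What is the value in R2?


Register state trace:
  MOV R2, 26  → R2 = 26
  MOV R1, 38  → R1 = 38
  MOV R3, 11  → R3 = 11
  MUL R2, R3  → R2 = 26 * 11 = 286
  ADD R2, R1  → R2 = 286 + 38 = 324
Final: R2 = 324

324


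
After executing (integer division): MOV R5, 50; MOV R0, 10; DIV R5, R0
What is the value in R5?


Register state trace:
  MOV R5, 50  → R5 = 50
  MOV R0, 10  → R0 = 10
  DIV R5, R0  → R5 = 50 // 10 = 5
Final: R5 = 5

5


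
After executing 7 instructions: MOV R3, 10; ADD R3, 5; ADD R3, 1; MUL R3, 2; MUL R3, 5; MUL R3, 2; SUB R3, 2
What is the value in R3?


Register state trace:
  MOV R3, 10  → R3 = 10
  ADD R3, 5  → R3 = 10 + 5 = 15
  ADD R3, 1  → R3 = 15 + 1 = 16
  MUL R3, 2  → R3 = 16 * 2 = 32
  MUL R3, 5  → R3 = 32 * 5 = 160
  MUL R3, 2  → R3 = 160 * 2 = 320
  SUB R3, 2  → R3 = 320 - 2 = 318
Final: R3 = 318

318


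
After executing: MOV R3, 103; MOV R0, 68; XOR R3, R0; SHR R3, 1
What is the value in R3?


Register state trace:
  MOV R3, 103  → R3 = 103 (0b01100111)
  MOV R0, 68  → R0 = 68 (0b01000100)
  XOR R3, R0  → R3 = 103 XOR 68 = 35 (0b00100011)
  SHR R3, 1  → R3 = 35 >> 1 = 17
Final: R3 = 17

17


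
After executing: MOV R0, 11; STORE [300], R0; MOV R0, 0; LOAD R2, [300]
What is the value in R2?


Register and memory trace:
  MOV R0, 11  → R0 = 11
  STORE [300], R0  → mem[300] = 11
  MOV R0, 0  → R0 = 0
  LOAD R2, [300]  → R2 = mem[300] = 11
Final: R2 = 11

11


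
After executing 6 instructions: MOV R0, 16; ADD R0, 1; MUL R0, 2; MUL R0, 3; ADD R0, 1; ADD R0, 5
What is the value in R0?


Register state trace:
  MOV R0, 16  → R0 = 16
  ADD R0, 1  → R0 = 16 + 1 = 17
  MUL R0, 2  → R0 = 17 * 2 = 34
  MUL R0, 3  → R0 = 34 * 3 = 102
  ADD R0, 1  → R0 = 102 + 1 = 103
  ADD R0, 5  → R0 = 103 + 5 = 108
Final: R0 = 108

108


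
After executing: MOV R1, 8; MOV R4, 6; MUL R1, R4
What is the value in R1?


Register state trace:
  MOV R1, 8  → R1 = 8
  MOV R4, 6  → R4 = 6
  MUL R1, R4  → R1 = 8 * 6 = 48
Final: R1 = 48

48


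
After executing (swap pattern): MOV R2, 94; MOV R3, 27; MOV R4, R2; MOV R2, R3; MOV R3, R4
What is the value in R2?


Register state trace (swap pattern):
  MOV R2, 94  → R2 = 94
  MOV R3, 27  → R3 = 27
  MOV R4, R2  → R4 = 94  (save R2)
  MOV R2, R3  → R2 = 27  (R2 gets R3's value)
  MOV R3, R4  → R3 = 94  (R3 gets saved value)
Final: R2 = 27

27


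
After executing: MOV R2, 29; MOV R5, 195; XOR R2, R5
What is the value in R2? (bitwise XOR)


Register state trace:
  MOV R2, 29  → R2 = 29 (0b00011101)
  MOV R5, 195  → R5 = 195 (0b11000011)
  XOR R2, R5  → R2 = 29 XOR 195 = 222 (0b11011110)
Final: R2 = 222

222


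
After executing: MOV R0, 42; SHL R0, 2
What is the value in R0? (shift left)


Register state trace:
  MOV R0, 42  → R0 = 42
  SHL R0, 2  → R0 = 42 << 2 = 42 * 2^2 = 168
Final: R0 = 168

168


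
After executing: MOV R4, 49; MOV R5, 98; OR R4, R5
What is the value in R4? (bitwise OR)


Register state trace:
  MOV R4, 49  → R4 = 49 (0b00110001)
  MOV R5, 98  → R5 = 98 (0b01100010)
  OR R4, R5   → R4 = 49 OR 98 = 115 (0b01110011)
Final: R4 = 115

115


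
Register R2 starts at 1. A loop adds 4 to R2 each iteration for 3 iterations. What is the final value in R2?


Starting value: R2 = 1
  Iter 1: R2 = 1 + 4 = 5
  Iter 2: R2 = 5 + 4 = 9
  Iter 3: R2 = 9 + 4 = 13
Final: R2 = 13

13


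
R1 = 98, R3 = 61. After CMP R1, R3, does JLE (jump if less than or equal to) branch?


Trace:
  R1 = 98, R3 = 61
  CMP R1, R3  → compares 98 vs 61
  JLE checks: is 98 less than or equal to 61?
  98 > 61, so condition is false
Branch taken: No

No


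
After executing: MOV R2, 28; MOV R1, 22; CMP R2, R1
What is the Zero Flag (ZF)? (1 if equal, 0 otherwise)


Register state trace:
  MOV R2, 28  → R2 = 28
  MOV R1, 22  → R1 = 22
  CMP R2, R1  → computes 28 - 22 = 6
  Result is nonzero, so values are not equal
ZF = 0

0


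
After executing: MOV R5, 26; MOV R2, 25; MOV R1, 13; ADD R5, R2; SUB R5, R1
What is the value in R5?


Register state trace:
  MOV R5, 26  → R5 = 26
  MOV R2, 25  → R2 = 25
  MOV R1, 13  → R1 = 13
  ADD R5, R2  → R5 = 26 + 25 = 51
  SUB R5, R1  → R5 = 51 - 13 = 38
Final: R5 = 38

38


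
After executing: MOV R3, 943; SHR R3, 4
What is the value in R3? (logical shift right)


Register state trace:
  MOV R3, 943  → R3 = 943
  SHR R3, 4  → R3 = 943 >> 4 = 943 // 2^4 = 58
Final: R3 = 58

58


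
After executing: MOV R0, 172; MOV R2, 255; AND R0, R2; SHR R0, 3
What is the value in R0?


Register state trace:
  MOV R0, 172  → R0 = 172 (0b10101100)
  MOV R2, 255  → R2 = 255 (0b11111111)
  AND R0, R2  → R0 = 172 AND 255 = 172 (0b10101100)
  SHR R0, 3  → R0 = 172 >> 3 = 21
Final: R0 = 21

21


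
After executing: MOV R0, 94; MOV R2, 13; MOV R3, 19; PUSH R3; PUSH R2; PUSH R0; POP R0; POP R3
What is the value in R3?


Stack trace (top is rightmost):
  MOV R0, 94  → R0 = 94
  MOV R2, 13  → R2 = 13
  MOV R3, 19  → R3 = 19
  PUSH R3  → stack: [19]
  PUSH R2  → stack: [19, 13]
  PUSH R0  → stack: [19, 13, 94]
  POP R0  → R0 = 94, stack: [19, 13]
  POP R3  → R3 = 13, stack: [19]
Final: R3 = 13

13


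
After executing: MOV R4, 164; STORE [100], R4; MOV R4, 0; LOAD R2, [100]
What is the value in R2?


Register and memory trace:
  MOV R4, 164  → R4 = 164
  STORE [100], R4  → mem[100] = 164
  MOV R4, 0  → R4 = 0
  LOAD R2, [100]  → R2 = mem[100] = 164
Final: R2 = 164

164


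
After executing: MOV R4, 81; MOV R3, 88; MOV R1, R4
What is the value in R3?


Register state trace:
  MOV R4, 81  → R4 = 81
  MOV R3, 88  → R3 = 88
  MOV R1, R4  → R1 = 81
Final: R3 = 88

88


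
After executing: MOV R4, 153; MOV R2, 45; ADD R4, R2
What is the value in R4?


Register state trace:
  MOV R4, 153  → R4 = 153
  MOV R2, 45  → R2 = 45
  ADD R4, R2  → R4 = 153 + 45 = 198
Final: R4 = 198

198


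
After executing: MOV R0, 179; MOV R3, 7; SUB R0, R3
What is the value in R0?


Register state trace:
  MOV R0, 179  → R0 = 179
  MOV R3, 7  → R3 = 7
  SUB R0, R3  → R0 = 179 - 7 = 172
Final: R0 = 172

172


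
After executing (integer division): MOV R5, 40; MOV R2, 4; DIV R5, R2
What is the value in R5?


Register state trace:
  MOV R5, 40  → R5 = 40
  MOV R2, 4  → R2 = 4
  DIV R5, R2  → R5 = 40 // 4 = 10
Final: R5 = 10

10


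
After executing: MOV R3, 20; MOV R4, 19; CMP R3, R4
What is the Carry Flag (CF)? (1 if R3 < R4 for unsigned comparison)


Register state trace:
  MOV R3, 20  → R3 = 20
  MOV R4, 19  → R4 = 19
  CMP R3, R4  → unsigned 20 - 19: no borrow
  20 >= 19, so CF = 0
CF = 0

0


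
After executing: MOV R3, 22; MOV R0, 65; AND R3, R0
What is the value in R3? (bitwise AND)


Register state trace:
  MOV R3, 22  → R3 = 22 (0b00010110)
  MOV R0, 65  → R0 = 65 (0b01000001)
  AND R3, R0  → R3 = 22 AND 65 = 0 (0b00000000)
Final: R3 = 0

0


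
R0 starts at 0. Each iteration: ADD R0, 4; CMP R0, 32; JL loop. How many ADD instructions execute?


Loop trace (R0 starts at 0, target 32, step 4):
  ADD #1: R0 = 0 + 4 = 4  → 4 < 32, loop
  ADD #2: R0 = 4 + 4 = 8  → 8 < 32, loop
  ADD #3: R0 = 8 + 4 = 12  → 12 < 32, loop
  ADD #4: R0 = 12 + 4 = 16  → 16 < 32, loop
  ADD #5: R0 = 16 + 4 = 20  → 20 < 32, loop
  ADD #6: R0 = 20 + 4 = 24  → 24 < 32, loop
  ADD #7: R0 = 24 + 4 = 28  → 28 < 32, loop
  ADD #8: R0 = 28 + 4 = 32  → 32 >= 32, exit
Total ADD instructions: 8

8


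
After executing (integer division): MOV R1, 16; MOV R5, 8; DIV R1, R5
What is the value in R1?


Register state trace:
  MOV R1, 16  → R1 = 16
  MOV R5, 8  → R5 = 8
  DIV R1, R5  → R1 = 16 // 8 = 2
Final: R1 = 2

2


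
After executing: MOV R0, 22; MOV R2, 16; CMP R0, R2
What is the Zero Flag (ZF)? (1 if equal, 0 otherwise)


Register state trace:
  MOV R0, 22  → R0 = 22
  MOV R2, 16  → R2 = 16
  CMP R0, R2  → computes 22 - 16 = 6
  Result is nonzero, so values are not equal
ZF = 0

0


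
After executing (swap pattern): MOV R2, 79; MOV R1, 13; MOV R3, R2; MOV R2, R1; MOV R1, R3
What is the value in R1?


Register state trace (swap pattern):
  MOV R2, 79  → R2 = 79
  MOV R1, 13  → R1 = 13
  MOV R3, R2  → R3 = 79  (save R2)
  MOV R2, R1  → R2 = 13  (R2 gets R1's value)
  MOV R1, R3  → R1 = 79  (R1 gets saved value)
Final: R1 = 79

79


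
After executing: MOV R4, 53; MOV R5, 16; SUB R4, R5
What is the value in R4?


Register state trace:
  MOV R4, 53  → R4 = 53
  MOV R5, 16  → R5 = 16
  SUB R4, R5  → R4 = 53 - 16 = 37
Final: R4 = 37

37


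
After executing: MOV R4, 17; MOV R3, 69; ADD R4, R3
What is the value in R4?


Register state trace:
  MOV R4, 17  → R4 = 17
  MOV R3, 69  → R3 = 69
  ADD R4, R3  → R4 = 17 + 69 = 86
Final: R4 = 86

86


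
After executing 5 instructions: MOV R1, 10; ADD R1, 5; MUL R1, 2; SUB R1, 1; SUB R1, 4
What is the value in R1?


Register state trace:
  MOV R1, 10  → R1 = 10
  ADD R1, 5  → R1 = 10 + 5 = 15
  MUL R1, 2  → R1 = 15 * 2 = 30
  SUB R1, 1  → R1 = 30 - 1 = 29
  SUB R1, 4  → R1 = 29 - 4 = 25
Final: R1 = 25

25


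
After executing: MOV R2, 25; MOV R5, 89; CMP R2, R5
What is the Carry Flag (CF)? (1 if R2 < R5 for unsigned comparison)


Register state trace:
  MOV R2, 25  → R2 = 25
  MOV R5, 89  → R5 = 89
  CMP R2, R5  → unsigned 25 - 89: borrow occurs
  25 < 89, so CF = 1
CF = 1

1


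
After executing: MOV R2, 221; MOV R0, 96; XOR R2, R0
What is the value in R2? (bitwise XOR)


Register state trace:
  MOV R2, 221  → R2 = 221 (0b11011101)
  MOV R0, 96  → R0 = 96 (0b01100000)
  XOR R2, R0  → R2 = 221 XOR 96 = 189 (0b10111101)
Final: R2 = 189

189


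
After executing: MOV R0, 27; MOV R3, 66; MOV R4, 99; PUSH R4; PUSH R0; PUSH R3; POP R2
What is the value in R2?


Stack trace (top is rightmost):
  MOV R0, 27  → R0 = 27
  MOV R3, 66  → R3 = 66
  MOV R4, 99  → R4 = 99
  PUSH R4  → stack: [99]
  PUSH R0  → stack: [99, 27]
  PUSH R3  → stack: [99, 27, 66]
  POP R2  → R2 = 66, stack: [99, 27]
Final: R2 = 66

66


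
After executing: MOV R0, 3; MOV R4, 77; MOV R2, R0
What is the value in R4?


Register state trace:
  MOV R0, 3  → R0 = 3
  MOV R4, 77  → R4 = 77
  MOV R2, R0  → R2 = 3
Final: R4 = 77

77


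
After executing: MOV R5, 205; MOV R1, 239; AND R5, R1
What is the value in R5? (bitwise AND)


Register state trace:
  MOV R5, 205  → R5 = 205 (0b11001101)
  MOV R1, 239  → R1 = 239 (0b11101111)
  AND R5, R1  → R5 = 205 AND 239 = 205 (0b11001101)
Final: R5 = 205

205


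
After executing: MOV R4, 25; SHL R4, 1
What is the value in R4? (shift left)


Register state trace:
  MOV R4, 25  → R4 = 25
  SHL R4, 1  → R4 = 25 << 1 = 25 * 2^1 = 50
Final: R4 = 50

50


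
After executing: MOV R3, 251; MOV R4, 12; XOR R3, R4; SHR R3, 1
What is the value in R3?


Register state trace:
  MOV R3, 251  → R3 = 251 (0b11111011)
  MOV R4, 12  → R4 = 12 (0b00001100)
  XOR R3, R4  → R3 = 251 XOR 12 = 247 (0b11110111)
  SHR R3, 1  → R3 = 247 >> 1 = 123
Final: R3 = 123

123


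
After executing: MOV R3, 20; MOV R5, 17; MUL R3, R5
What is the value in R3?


Register state trace:
  MOV R3, 20  → R3 = 20
  MOV R5, 17  → R5 = 17
  MUL R3, R5  → R3 = 20 * 17 = 340
Final: R3 = 340

340


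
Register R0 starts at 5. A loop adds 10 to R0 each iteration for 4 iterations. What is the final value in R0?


Starting value: R0 = 5
  Iter 1: R0 = 5 + 10 = 15
  Iter 2: R0 = 15 + 10 = 25
  Iter 3: R0 = 25 + 10 = 35
  Iter 4: R0 = 35 + 10 = 45
Final: R0 = 45

45


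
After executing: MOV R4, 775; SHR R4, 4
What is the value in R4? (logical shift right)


Register state trace:
  MOV R4, 775  → R4 = 775
  SHR R4, 4  → R4 = 775 >> 4 = 775 // 2^4 = 48
Final: R4 = 48

48


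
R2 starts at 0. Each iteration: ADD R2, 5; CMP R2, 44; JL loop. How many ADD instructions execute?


Loop trace (R2 starts at 0, target 44, step 5):
  ADD #1: R2 = 0 + 5 = 5  → 5 < 44, loop
  ADD #2: R2 = 5 + 5 = 10  → 10 < 44, loop
  ADD #3: R2 = 10 + 5 = 15  → 15 < 44, loop
  ADD #4: R2 = 15 + 5 = 20  → 20 < 44, loop
  ADD #5: R2 = 20 + 5 = 25  → 25 < 44, loop
  ADD #6: R2 = 25 + 5 = 30  → 30 < 44, loop
  ADD #7: R2 = 30 + 5 = 35  → 35 < 44, loop
  ADD #8: R2 = 35 + 5 = 40  → 40 < 44, loop
  ADD #9: R2 = 40 + 5 = 45  → 45 >= 44, exit
Total ADD instructions: 9

9


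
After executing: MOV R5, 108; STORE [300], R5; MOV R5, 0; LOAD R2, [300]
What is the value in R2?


Register and memory trace:
  MOV R5, 108  → R5 = 108
  STORE [300], R5  → mem[300] = 108
  MOV R5, 0  → R5 = 0
  LOAD R2, [300]  → R2 = mem[300] = 108
Final: R2 = 108

108


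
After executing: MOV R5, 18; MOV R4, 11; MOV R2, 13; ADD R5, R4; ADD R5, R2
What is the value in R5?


Register state trace:
  MOV R5, 18  → R5 = 18
  MOV R4, 11  → R4 = 11
  MOV R2, 13  → R2 = 13
  ADD R5, R4  → R5 = 18 + 11 = 29
  ADD R5, R2  → R5 = 29 + 13 = 42
Final: R5 = 42

42


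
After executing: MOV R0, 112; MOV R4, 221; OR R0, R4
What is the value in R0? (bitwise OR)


Register state trace:
  MOV R0, 112  → R0 = 112 (0b01110000)
  MOV R4, 221  → R4 = 221 (0b11011101)
  OR R0, R4   → R0 = 112 OR 221 = 253 (0b11111101)
Final: R0 = 253

253


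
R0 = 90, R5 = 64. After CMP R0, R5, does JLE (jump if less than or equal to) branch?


Trace:
  R0 = 90, R5 = 64
  CMP R0, R5  → compares 90 vs 64
  JLE checks: is 90 less than or equal to 64?
  90 > 64, so condition is false
Branch taken: No

No


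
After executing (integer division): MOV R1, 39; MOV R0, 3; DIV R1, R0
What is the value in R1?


Register state trace:
  MOV R1, 39  → R1 = 39
  MOV R0, 3  → R0 = 3
  DIV R1, R0  → R1 = 39 // 3 = 13
Final: R1 = 13

13


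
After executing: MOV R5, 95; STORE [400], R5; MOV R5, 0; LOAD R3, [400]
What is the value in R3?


Register and memory trace:
  MOV R5, 95  → R5 = 95
  STORE [400], R5  → mem[400] = 95
  MOV R5, 0  → R5 = 0
  LOAD R3, [400]  → R3 = mem[400] = 95
Final: R3 = 95

95


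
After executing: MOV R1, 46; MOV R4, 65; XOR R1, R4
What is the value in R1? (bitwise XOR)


Register state trace:
  MOV R1, 46  → R1 = 46 (0b00101110)
  MOV R4, 65  → R4 = 65 (0b01000001)
  XOR R1, R4  → R1 = 46 XOR 65 = 111 (0b01101111)
Final: R1 = 111

111


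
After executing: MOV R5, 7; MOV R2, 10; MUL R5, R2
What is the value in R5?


Register state trace:
  MOV R5, 7  → R5 = 7
  MOV R2, 10  → R2 = 10
  MUL R5, R2  → R5 = 7 * 10 = 70
Final: R5 = 70

70


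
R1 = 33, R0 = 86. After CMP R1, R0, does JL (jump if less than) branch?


Trace:
  R1 = 33, R0 = 86
  CMP R1, R0  → compares 33 vs 86
  JL checks: is 33 less than 86?
  33 < 86, so condition is true
Branch taken: Yes

Yes


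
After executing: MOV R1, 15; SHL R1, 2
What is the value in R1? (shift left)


Register state trace:
  MOV R1, 15  → R1 = 15
  SHL R1, 2  → R1 = 15 << 2 = 15 * 2^2 = 60
Final: R1 = 60

60


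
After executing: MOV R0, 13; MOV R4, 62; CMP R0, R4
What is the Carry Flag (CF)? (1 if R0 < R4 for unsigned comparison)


Register state trace:
  MOV R0, 13  → R0 = 13
  MOV R4, 62  → R4 = 62
  CMP R0, R4  → unsigned 13 - 62: borrow occurs
  13 < 62, so CF = 1
CF = 1

1


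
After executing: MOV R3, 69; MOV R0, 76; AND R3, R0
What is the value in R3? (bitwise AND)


Register state trace:
  MOV R3, 69  → R3 = 69 (0b01000101)
  MOV R0, 76  → R0 = 76 (0b01001100)
  AND R3, R0  → R3 = 69 AND 76 = 68 (0b01000100)
Final: R3 = 68

68


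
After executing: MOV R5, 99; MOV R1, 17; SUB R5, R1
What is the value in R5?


Register state trace:
  MOV R5, 99  → R5 = 99
  MOV R1, 17  → R1 = 17
  SUB R5, R1  → R5 = 99 - 17 = 82
Final: R5 = 82

82


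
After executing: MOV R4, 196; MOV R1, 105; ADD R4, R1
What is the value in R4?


Register state trace:
  MOV R4, 196  → R4 = 196
  MOV R1, 105  → R1 = 105
  ADD R4, R1  → R4 = 196 + 105 = 301
Final: R4 = 301

301


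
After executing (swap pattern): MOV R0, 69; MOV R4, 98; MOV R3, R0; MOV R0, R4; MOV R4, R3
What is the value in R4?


Register state trace (swap pattern):
  MOV R0, 69  → R0 = 69
  MOV R4, 98  → R4 = 98
  MOV R3, R0  → R3 = 69  (save R0)
  MOV R0, R4  → R0 = 98  (R0 gets R4's value)
  MOV R4, R3  → R4 = 69  (R4 gets saved value)
Final: R4 = 69

69


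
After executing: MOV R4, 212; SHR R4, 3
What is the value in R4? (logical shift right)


Register state trace:
  MOV R4, 212  → R4 = 212
  SHR R4, 3  → R4 = 212 >> 3 = 212 // 2^3 = 26
Final: R4 = 26

26


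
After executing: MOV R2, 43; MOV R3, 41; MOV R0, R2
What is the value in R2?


Register state trace:
  MOV R2, 43  → R2 = 43
  MOV R3, 41  → R3 = 41
  MOV R0, R2  → R0 = 43
Final: R2 = 43

43


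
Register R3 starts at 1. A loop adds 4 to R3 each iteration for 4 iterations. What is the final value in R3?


Starting value: R3 = 1
  Iter 1: R3 = 1 + 4 = 5
  Iter 2: R3 = 5 + 4 = 9
  Iter 3: R3 = 9 + 4 = 13
  Iter 4: R3 = 13 + 4 = 17
Final: R3 = 17

17


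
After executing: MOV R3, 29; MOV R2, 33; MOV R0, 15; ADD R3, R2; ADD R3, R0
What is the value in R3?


Register state trace:
  MOV R3, 29  → R3 = 29
  MOV R2, 33  → R2 = 33
  MOV R0, 15  → R0 = 15
  ADD R3, R2  → R3 = 29 + 33 = 62
  ADD R3, R0  → R3 = 62 + 15 = 77
Final: R3 = 77

77


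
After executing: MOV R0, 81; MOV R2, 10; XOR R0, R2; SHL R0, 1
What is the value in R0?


Register state trace:
  MOV R0, 81  → R0 = 81 (0b01010001)
  MOV R2, 10  → R2 = 10 (0b00001010)
  XOR R0, R2  → R0 = 81 XOR 10 = 91 (0b01011011)
  SHL R0, 1  → R0 = 91 << 1 = 182
Final: R0 = 182

182


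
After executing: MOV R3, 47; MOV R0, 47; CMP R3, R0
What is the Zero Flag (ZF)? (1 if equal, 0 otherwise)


Register state trace:
  MOV R3, 47  → R3 = 47
  MOV R0, 47  → R0 = 47
  CMP R3, R0  → computes 47 - 47 = 0
  Result is zero, so values are equal
ZF = 1

1


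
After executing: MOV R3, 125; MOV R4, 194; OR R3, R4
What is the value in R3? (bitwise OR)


Register state trace:
  MOV R3, 125  → R3 = 125 (0b01111101)
  MOV R4, 194  → R4 = 194 (0b11000010)
  OR R3, R4   → R3 = 125 OR 194 = 255 (0b11111111)
Final: R3 = 255

255


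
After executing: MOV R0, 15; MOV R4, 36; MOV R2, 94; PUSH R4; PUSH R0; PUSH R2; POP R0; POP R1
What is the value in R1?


Stack trace (top is rightmost):
  MOV R0, 15  → R0 = 15
  MOV R4, 36  → R4 = 36
  MOV R2, 94  → R2 = 94
  PUSH R4  → stack: [36]
  PUSH R0  → stack: [36, 15]
  PUSH R2  → stack: [36, 15, 94]
  POP R0  → R0 = 94, stack: [36, 15]
  POP R1  → R1 = 15, stack: [36]
Final: R1 = 15

15


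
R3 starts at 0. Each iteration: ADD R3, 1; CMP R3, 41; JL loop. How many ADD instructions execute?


Loop trace (R3 starts at 0, target 41, step 1):
  ADD #1: R3 = 0 + 1 = 1  → 1 < 41, loop
  ADD #2: R3 = 1 + 1 = 2  → 2 < 41, loop
  ADD #3: R3 = 2 + 1 = 3  → 3 < 41, loop
  ADD #4: R3 = 3 + 1 = 4  → 4 < 41, loop
  ADD #5: R3 = 4 + 1 = 5  → 5 < 41, loop
  ADD #6: R3 = 5 + 1 = 6  → 6 < 41, loop
  ADD #7: R3 = 6 + 1 = 7  → 7 < 41, loop
  ADD #8: R3 = 7 + 1 = 8  → 8 < 41, loop
  ADD #9: R3 = 8 + 1 = 9  → 9 < 41, loop
  ADD #10: R3 = 9 + 1 = 10  → 10 < 41, loop
  ADD #11: R3 = 10 + 1 = 11  → 11 < 41, loop
  ADD #12: R3 = 11 + 1 = 12  → 12 < 41, loop
  ADD #13: R3 = 12 + 1 = 13  → 13 < 41, loop
  ADD #14: R3 = 13 + 1 = 14  → 14 < 41, loop
  ADD #15: R3 = 14 + 1 = 15  → 15 < 41, loop
  ADD #16: R3 = 15 + 1 = 16  → 16 < 41, loop
  ADD #17: R3 = 16 + 1 = 17  → 17 < 41, loop
  ADD #18: R3 = 17 + 1 = 18  → 18 < 41, loop
  ADD #19: R3 = 18 + 1 = 19  → 19 < 41, loop
  ADD #20: R3 = 19 + 1 = 20  → 20 < 41, loop
  ADD #21: R3 = 20 + 1 = 21  → 21 < 41, loop
  ADD #22: R3 = 21 + 1 = 22  → 22 < 41, loop
  ADD #23: R3 = 22 + 1 = 23  → 23 < 41, loop
  ADD #24: R3 = 23 + 1 = 24  → 24 < 41, loop
  ADD #25: R3 = 24 + 1 = 25  → 25 < 41, loop
  ADD #26: R3 = 25 + 1 = 26  → 26 < 41, loop
  ADD #27: R3 = 26 + 1 = 27  → 27 < 41, loop
  ADD #28: R3 = 27 + 1 = 28  → 28 < 41, loop
  ADD #29: R3 = 28 + 1 = 29  → 29 < 41, loop
  ADD #30: R3 = 29 + 1 = 30  → 30 < 41, loop
  ADD #31: R3 = 30 + 1 = 31  → 31 < 41, loop
  ADD #32: R3 = 31 + 1 = 32  → 32 < 41, loop
  ADD #33: R3 = 32 + 1 = 33  → 33 < 41, loop
  ADD #34: R3 = 33 + 1 = 34  → 34 < 41, loop
  ADD #35: R3 = 34 + 1 = 35  → 35 < 41, loop
  ADD #36: R3 = 35 + 1 = 36  → 36 < 41, loop
  ADD #37: R3 = 36 + 1 = 37  → 37 < 41, loop
  ADD #38: R3 = 37 + 1 = 38  → 38 < 41, loop
  ADD #39: R3 = 38 + 1 = 39  → 39 < 41, loop
  ADD #40: R3 = 39 + 1 = 40  → 40 < 41, loop
  ADD #41: R3 = 40 + 1 = 41  → 41 >= 41, exit
Total ADD instructions: 41

41


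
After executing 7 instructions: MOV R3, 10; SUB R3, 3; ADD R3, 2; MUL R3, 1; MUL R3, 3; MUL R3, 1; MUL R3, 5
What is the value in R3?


Register state trace:
  MOV R3, 10  → R3 = 10
  SUB R3, 3  → R3 = 10 - 3 = 7
  ADD R3, 2  → R3 = 7 + 2 = 9
  MUL R3, 1  → R3 = 9 * 1 = 9
  MUL R3, 3  → R3 = 9 * 3 = 27
  MUL R3, 1  → R3 = 27 * 1 = 27
  MUL R3, 5  → R3 = 27 * 5 = 135
Final: R3 = 135

135


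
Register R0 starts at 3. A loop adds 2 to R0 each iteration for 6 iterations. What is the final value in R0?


Starting value: R0 = 3
  Iter 1: R0 = 3 + 2 = 5
  Iter 2: R0 = 5 + 2 = 7
  Iter 3: R0 = 7 + 2 = 9
  Iter 4: R0 = 9 + 2 = 11
  Iter 5: R0 = 11 + 2 = 13
  Iter 6: R0 = 13 + 2 = 15
Final: R0 = 15

15


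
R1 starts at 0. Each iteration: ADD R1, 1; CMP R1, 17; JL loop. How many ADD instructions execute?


Loop trace (R1 starts at 0, target 17, step 1):
  ADD #1: R1 = 0 + 1 = 1  → 1 < 17, loop
  ADD #2: R1 = 1 + 1 = 2  → 2 < 17, loop
  ADD #3: R1 = 2 + 1 = 3  → 3 < 17, loop
  ADD #4: R1 = 3 + 1 = 4  → 4 < 17, loop
  ADD #5: R1 = 4 + 1 = 5  → 5 < 17, loop
  ADD #6: R1 = 5 + 1 = 6  → 6 < 17, loop
  ADD #7: R1 = 6 + 1 = 7  → 7 < 17, loop
  ADD #8: R1 = 7 + 1 = 8  → 8 < 17, loop
  ADD #9: R1 = 8 + 1 = 9  → 9 < 17, loop
  ADD #10: R1 = 9 + 1 = 10  → 10 < 17, loop
  ADD #11: R1 = 10 + 1 = 11  → 11 < 17, loop
  ADD #12: R1 = 11 + 1 = 12  → 12 < 17, loop
  ADD #13: R1 = 12 + 1 = 13  → 13 < 17, loop
  ADD #14: R1 = 13 + 1 = 14  → 14 < 17, loop
  ADD #15: R1 = 14 + 1 = 15  → 15 < 17, loop
  ADD #16: R1 = 15 + 1 = 16  → 16 < 17, loop
  ADD #17: R1 = 16 + 1 = 17  → 17 >= 17, exit
Total ADD instructions: 17

17


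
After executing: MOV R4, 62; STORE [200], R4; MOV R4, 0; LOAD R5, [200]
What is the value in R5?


Register and memory trace:
  MOV R4, 62  → R4 = 62
  STORE [200], R4  → mem[200] = 62
  MOV R4, 0  → R4 = 0
  LOAD R5, [200]  → R5 = mem[200] = 62
Final: R5 = 62

62


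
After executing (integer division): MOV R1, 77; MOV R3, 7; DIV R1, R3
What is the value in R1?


Register state trace:
  MOV R1, 77  → R1 = 77
  MOV R3, 7  → R3 = 7
  DIV R1, R3  → R1 = 77 // 7 = 11
Final: R1 = 11

11


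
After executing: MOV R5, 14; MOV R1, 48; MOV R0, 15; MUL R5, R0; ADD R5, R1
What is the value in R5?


Register state trace:
  MOV R5, 14  → R5 = 14
  MOV R1, 48  → R1 = 48
  MOV R0, 15  → R0 = 15
  MUL R5, R0  → R5 = 14 * 15 = 210
  ADD R5, R1  → R5 = 210 + 48 = 258
Final: R5 = 258

258


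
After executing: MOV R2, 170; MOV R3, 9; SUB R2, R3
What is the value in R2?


Register state trace:
  MOV R2, 170  → R2 = 170
  MOV R3, 9  → R3 = 9
  SUB R2, R3  → R2 = 170 - 9 = 161
Final: R2 = 161

161


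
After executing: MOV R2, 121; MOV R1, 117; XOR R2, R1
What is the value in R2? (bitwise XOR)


Register state trace:
  MOV R2, 121  → R2 = 121 (0b01111001)
  MOV R1, 117  → R1 = 117 (0b01110101)
  XOR R2, R1  → R2 = 121 XOR 117 = 12 (0b00001100)
Final: R2 = 12

12


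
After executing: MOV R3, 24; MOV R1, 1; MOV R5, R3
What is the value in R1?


Register state trace:
  MOV R3, 24  → R3 = 24
  MOV R1, 1  → R1 = 1
  MOV R5, R3  → R5 = 24
Final: R1 = 1

1


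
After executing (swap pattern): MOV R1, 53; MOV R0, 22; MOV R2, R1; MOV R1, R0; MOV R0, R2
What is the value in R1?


Register state trace (swap pattern):
  MOV R1, 53  → R1 = 53
  MOV R0, 22  → R0 = 22
  MOV R2, R1  → R2 = 53  (save R1)
  MOV R1, R0  → R1 = 22  (R1 gets R0's value)
  MOV R0, R2  → R0 = 53  (R0 gets saved value)
Final: R1 = 22

22


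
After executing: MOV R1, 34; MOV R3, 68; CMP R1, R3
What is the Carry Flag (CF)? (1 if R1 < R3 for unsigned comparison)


Register state trace:
  MOV R1, 34  → R1 = 34
  MOV R3, 68  → R3 = 68
  CMP R1, R3  → unsigned 34 - 68: borrow occurs
  34 < 68, so CF = 1
CF = 1

1


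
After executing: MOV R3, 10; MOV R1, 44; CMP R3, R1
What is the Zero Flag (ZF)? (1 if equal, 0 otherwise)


Register state trace:
  MOV R3, 10  → R3 = 10
  MOV R1, 44  → R1 = 44
  CMP R3, R1  → computes 10 - 44 = -34
  Result is nonzero, so values are not equal
ZF = 0

0


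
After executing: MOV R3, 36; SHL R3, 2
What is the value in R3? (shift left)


Register state trace:
  MOV R3, 36  → R3 = 36
  SHL R3, 2  → R3 = 36 << 2 = 36 * 2^2 = 144
Final: R3 = 144

144


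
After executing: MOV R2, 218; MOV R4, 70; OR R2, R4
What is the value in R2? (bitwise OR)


Register state trace:
  MOV R2, 218  → R2 = 218 (0b11011010)
  MOV R4, 70  → R4 = 70 (0b01000110)
  OR R2, R4   → R2 = 218 OR 70 = 222 (0b11011110)
Final: R2 = 222

222


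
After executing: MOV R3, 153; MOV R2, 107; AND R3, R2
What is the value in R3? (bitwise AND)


Register state trace:
  MOV R3, 153  → R3 = 153 (0b10011001)
  MOV R2, 107  → R2 = 107 (0b01101011)
  AND R3, R2  → R3 = 153 AND 107 = 9 (0b00001001)
Final: R3 = 9

9


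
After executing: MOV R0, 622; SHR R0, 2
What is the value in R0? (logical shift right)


Register state trace:
  MOV R0, 622  → R0 = 622
  SHR R0, 2  → R0 = 622 >> 2 = 622 // 2^2 = 155
Final: R0 = 155

155


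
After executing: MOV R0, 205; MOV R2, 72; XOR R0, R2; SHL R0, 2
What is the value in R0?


Register state trace:
  MOV R0, 205  → R0 = 205 (0b11001101)
  MOV R2, 72  → R2 = 72 (0b01001000)
  XOR R0, R2  → R0 = 205 XOR 72 = 133 (0b10000101)
  SHL R0, 2  → R0 = 133 << 2 = 532
Final: R0 = 532

532


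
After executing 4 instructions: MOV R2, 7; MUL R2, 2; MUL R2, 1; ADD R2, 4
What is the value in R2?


Register state trace:
  MOV R2, 7  → R2 = 7
  MUL R2, 2  → R2 = 7 * 2 = 14
  MUL R2, 1  → R2 = 14 * 1 = 14
  ADD R2, 4  → R2 = 14 + 4 = 18
Final: R2 = 18

18


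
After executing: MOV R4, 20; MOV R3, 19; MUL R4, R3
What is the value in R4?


Register state trace:
  MOV R4, 20  → R4 = 20
  MOV R3, 19  → R3 = 19
  MUL R4, R3  → R4 = 20 * 19 = 380
Final: R4 = 380

380


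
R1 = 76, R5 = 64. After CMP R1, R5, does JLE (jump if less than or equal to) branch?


Trace:
  R1 = 76, R5 = 64
  CMP R1, R5  → compares 76 vs 64
  JLE checks: is 76 less than or equal to 64?
  76 > 64, so condition is false
Branch taken: No

No


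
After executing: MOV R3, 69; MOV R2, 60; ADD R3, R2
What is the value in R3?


Register state trace:
  MOV R3, 69  → R3 = 69
  MOV R2, 60  → R2 = 60
  ADD R3, R2  → R3 = 69 + 60 = 129
Final: R3 = 129

129


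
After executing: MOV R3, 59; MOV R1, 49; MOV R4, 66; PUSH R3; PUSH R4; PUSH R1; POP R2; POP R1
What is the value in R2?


Stack trace (top is rightmost):
  MOV R3, 59  → R3 = 59
  MOV R1, 49  → R1 = 49
  MOV R4, 66  → R4 = 66
  PUSH R3  → stack: [59]
  PUSH R4  → stack: [59, 66]
  PUSH R1  → stack: [59, 66, 49]
  POP R2  → R2 = 49, stack: [59, 66]
  POP R1  → R1 = 66, stack: [59]
Final: R2 = 49

49


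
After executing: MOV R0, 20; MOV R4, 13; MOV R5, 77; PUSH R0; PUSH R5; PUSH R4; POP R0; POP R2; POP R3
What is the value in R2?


Stack trace (top is rightmost):
  MOV R0, 20  → R0 = 20
  MOV R4, 13  → R4 = 13
  MOV R5, 77  → R5 = 77
  PUSH R0  → stack: [20]
  PUSH R5  → stack: [20, 77]
  PUSH R4  → stack: [20, 77, 13]
  POP R0  → R0 = 13, stack: [20, 77]
  POP R2  → R2 = 77, stack: [20]
  POP R3  → R3 = 20, stack: []
Final: R2 = 77

77


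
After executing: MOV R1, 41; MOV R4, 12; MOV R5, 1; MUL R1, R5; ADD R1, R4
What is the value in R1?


Register state trace:
  MOV R1, 41  → R1 = 41
  MOV R4, 12  → R4 = 12
  MOV R5, 1  → R5 = 1
  MUL R1, R5  → R1 = 41 * 1 = 41
  ADD R1, R4  → R1 = 41 + 12 = 53
Final: R1 = 53

53


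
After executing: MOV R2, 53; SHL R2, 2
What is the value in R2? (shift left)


Register state trace:
  MOV R2, 53  → R2 = 53
  SHL R2, 2  → R2 = 53 << 2 = 53 * 2^2 = 212
Final: R2 = 212

212


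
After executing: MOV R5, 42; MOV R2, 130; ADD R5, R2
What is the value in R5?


Register state trace:
  MOV R5, 42  → R5 = 42
  MOV R2, 130  → R2 = 130
  ADD R5, R2  → R5 = 42 + 130 = 172
Final: R5 = 172

172


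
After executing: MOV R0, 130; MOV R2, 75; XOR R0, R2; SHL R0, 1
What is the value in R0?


Register state trace:
  MOV R0, 130  → R0 = 130 (0b10000010)
  MOV R2, 75  → R2 = 75 (0b01001011)
  XOR R0, R2  → R0 = 130 XOR 75 = 201 (0b11001001)
  SHL R0, 1  → R0 = 201 << 1 = 402
Final: R0 = 402

402


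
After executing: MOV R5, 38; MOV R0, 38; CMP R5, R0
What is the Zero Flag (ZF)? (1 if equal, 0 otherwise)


Register state trace:
  MOV R5, 38  → R5 = 38
  MOV R0, 38  → R0 = 38
  CMP R5, R0  → computes 38 - 38 = 0
  Result is zero, so values are equal
ZF = 1

1


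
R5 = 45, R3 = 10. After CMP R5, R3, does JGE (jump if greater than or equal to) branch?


Trace:
  R5 = 45, R3 = 10
  CMP R5, R3  → compares 45 vs 10
  JGE checks: is 45 greater than or equal to 10?
  45 > 10, so condition is true
Branch taken: Yes

Yes
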